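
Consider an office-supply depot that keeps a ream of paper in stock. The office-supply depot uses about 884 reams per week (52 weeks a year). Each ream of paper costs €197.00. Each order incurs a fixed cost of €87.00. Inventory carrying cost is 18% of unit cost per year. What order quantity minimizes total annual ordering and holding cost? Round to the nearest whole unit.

Annual demand D = 884 × 52 = 45,968.
Holding cost H = 0.18 × €197.00 = €35.4600 per unit per year.
EOQ = √(2DS / H) = √(2 × 45,968 × 87 / 35.46).
= √(7,998,432 / 35.46) = √225,562.0981 ≈ 474.934.

Q* ≈ 475 reams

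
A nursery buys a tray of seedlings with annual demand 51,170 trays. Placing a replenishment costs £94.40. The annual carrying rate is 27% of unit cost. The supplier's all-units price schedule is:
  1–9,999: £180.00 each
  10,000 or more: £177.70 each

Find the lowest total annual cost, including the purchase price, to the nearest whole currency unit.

Holding cost per unit per year at price C is H = 0.27·C.
For each price level, check whether its EOQ is feasible; otherwise the best quantity at that price is the breakpoint.
EOQ at £180.00 = 445.9 (feasible in tier 1): TC = 51,170×£180.00 + (51,170/445.9)×94.4 + (445.9/2)×0.27×£180.00 = £9,232,268.40.
EOQ at £177.70 = 448.7 < 10000, so use break Q=10000: TC = 51,170×£177.70 + (51,170/10000.0)×94.4 + (10000.0/2)×0.27×£177.70 = £9,333,287.04.
Lowest total cost among the candidates is at Q = 445.9.

TC* ≈ £9,232,268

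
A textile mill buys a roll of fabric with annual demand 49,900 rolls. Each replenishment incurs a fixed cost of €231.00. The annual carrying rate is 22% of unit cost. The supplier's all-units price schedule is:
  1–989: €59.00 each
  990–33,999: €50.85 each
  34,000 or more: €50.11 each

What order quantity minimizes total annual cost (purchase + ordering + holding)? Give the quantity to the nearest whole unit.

Holding cost per unit per year at price C is H = 0.22·C.
For each price level, check whether its EOQ is feasible; otherwise the best quantity at that price is the breakpoint.
Tier 1 (€59.00): EOQ = 1332.7 exceeds tier's upper bound 989, so this tier is dominated.
EOQ at €50.85 = 1435.5 (feasible in tier 2): TC = 49,900×€50.85 + (49,900/1435.5)×231 + (1435.5/2)×0.22×€50.85 = €2,553,474.35.
EOQ at €50.11 = 1446.1 < 34000, so use break Q=34000: TC = 49,900×€50.11 + (49,900/34000.0)×231 + (34000.0/2)×0.22×€50.11 = €2,688,239.43.
Lowest total cost is €2,553,474.35 at Q = 1435.5.

Q* ≈ 1,436 rolls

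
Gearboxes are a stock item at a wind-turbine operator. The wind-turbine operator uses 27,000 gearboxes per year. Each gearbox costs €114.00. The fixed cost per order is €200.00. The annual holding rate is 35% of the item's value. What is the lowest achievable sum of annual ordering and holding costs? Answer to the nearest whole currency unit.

Holding cost H = 0.35 × €114.00 = €39.9000 per unit per year.
EOQ = √(2DS/H) = √(2 × 27,000 × 200 / 39.9) ≈ 520.27.
At the optimum the two cost components are equal, so total cost = 2·(Q*/2)H = Q*·H.
Minimum total = √(2DSH) = √(2 × 27,000 × 200 × 39.9) ≈ 20758.613.

TC* ≈ €20,759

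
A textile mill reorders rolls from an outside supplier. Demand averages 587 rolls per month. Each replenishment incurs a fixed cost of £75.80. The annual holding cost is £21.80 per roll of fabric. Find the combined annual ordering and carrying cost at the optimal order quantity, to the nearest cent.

Annual demand D = 587 × 12 = 7,044.
EOQ = √(2DS/H) = √(2 × 7,044 × 75.8 / 21.8) ≈ 221.33.
At Q*, ordering cost (D/Q*)S equals holding cost (Q*/2)H, each = √(DSH/2).
Minimum total = √(2DSH) = √(2 × 7,044 × 75.8 × 21.8) ≈ 4824.891.

TC* ≈ £4,824.89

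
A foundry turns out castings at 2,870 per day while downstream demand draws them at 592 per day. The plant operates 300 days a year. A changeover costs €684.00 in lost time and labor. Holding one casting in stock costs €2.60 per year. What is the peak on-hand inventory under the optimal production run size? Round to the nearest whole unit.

I_max ≈ 8,612 castings

Annual demand D = 592 × 300 = 177,600.
Production build-up factor (1 − d/p) = 1 − 592/2,870 = 0.7937.
Q* = √(2DS / (H(1 − d/p))) = √(2 × 177,600 × 684 / (2.6 × 0.7937)).
= √(242,956,800 / 2.0637) ≈ 10850.305.
Maximum inventory = Q*(1 − d/p) = 10850.305 × 0.7937 ≈ 8612.193.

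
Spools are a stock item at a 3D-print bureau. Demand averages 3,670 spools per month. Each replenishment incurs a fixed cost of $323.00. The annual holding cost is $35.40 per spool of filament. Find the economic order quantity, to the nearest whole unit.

Annual demand D = 3,670 × 12 = 44,040.
EOQ = √(2DS / H) = √(2 × 44,040 × 323 / 35.4).
= √(28,449,840 / 35.4) = √803,667.7966 ≈ 896.475.

Q* ≈ 896 spools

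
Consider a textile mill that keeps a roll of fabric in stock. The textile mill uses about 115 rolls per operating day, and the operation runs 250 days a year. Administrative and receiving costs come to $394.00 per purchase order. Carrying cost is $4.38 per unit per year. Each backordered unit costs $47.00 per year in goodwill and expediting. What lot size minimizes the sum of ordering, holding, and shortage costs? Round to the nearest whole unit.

Q* ≈ 2,378 rolls

Annual demand D = 115 × 250 = 28,750.
With planned backorders, Q* = √(2DS/H) · √((H+B)/B).
√(2DS/H) = √(2 × 28,750 × 394 / 4.38) = 2274.285.
√((H+B)/B) = √((4.38+47)/47) = 1.0456.
Q* ≈ 2377.897.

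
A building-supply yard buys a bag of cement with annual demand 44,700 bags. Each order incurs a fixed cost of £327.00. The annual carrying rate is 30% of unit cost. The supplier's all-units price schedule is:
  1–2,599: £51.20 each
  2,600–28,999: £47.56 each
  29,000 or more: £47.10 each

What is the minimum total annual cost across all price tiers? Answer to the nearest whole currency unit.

TC* ≈ £2,150,102

Holding cost per unit per year at price C is H = 0.30·C.
Evaluate total cost at each tier's feasible EOQ or, if the EOQ is below the tier, at the tier's minimum quantity.
EOQ at £51.20 = 1379.6 (feasible in tier 1): TC = 44,700×£51.20 + (44,700/1379.6)×327 + (1379.6/2)×0.30×£51.20 = £2,309,830.36.
EOQ at £47.56 = 1431.4 < 2600, so use break Q=2600: TC = 44,700×£47.56 + (44,700/2600.0)×327 + (2600.0/2)×0.30×£47.56 = £2,150,102.28.
EOQ at £47.10 = 1438.4 < 29000, so use break Q=29000: TC = 44,700×£47.10 + (44,700/29000.0)×327 + (29000.0/2)×0.30×£47.10 = £2,310,759.03.
Lowest total cost among the candidates is at Q = 2600.0.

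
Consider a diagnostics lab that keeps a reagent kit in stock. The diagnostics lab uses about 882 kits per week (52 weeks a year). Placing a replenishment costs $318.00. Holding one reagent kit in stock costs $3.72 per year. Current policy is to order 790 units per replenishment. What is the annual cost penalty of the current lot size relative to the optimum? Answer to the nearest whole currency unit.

Extra cost ≈ $9,514 per year

Annual demand D = 882 × 52 = 45,864.
EOQ = √(2DS/H) = √(2 × 45,864 × 318 / 3.72) ≈ 2800.23.
Cost at Q* = (D/Q*)S + (Q*/2)H = √(2DSH) ≈ $10,416.84.
Cost at Q = 790: (45,864/790)×318 + (790/2)×3.72 = $18,461.71 + $1,469.40 = $19,931.11.
Excess = $19,931.11 − $10,416.84 = $9,514.27.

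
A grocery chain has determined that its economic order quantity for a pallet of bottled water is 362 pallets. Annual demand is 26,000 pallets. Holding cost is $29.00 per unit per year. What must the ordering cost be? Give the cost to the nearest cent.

Squaring Q* = √(2DS/H) gives Q*² = 2DS/H.
From Q* = √(2DS/H): S = Q*²H / (2D) = 362² × 29 / (2 × 26,000) = 73.0822.

S ≈ $73.08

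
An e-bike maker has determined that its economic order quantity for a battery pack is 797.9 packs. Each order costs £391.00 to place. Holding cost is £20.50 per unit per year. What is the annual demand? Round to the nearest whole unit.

Invert the EOQ relation Q*² = 2DS/H.
From Q* = √(2DS/H): D = Q*²H / (2S) = 797.9² × 20.5 / (2 × 391) = 16689.527.

D ≈ 16,690 packs per year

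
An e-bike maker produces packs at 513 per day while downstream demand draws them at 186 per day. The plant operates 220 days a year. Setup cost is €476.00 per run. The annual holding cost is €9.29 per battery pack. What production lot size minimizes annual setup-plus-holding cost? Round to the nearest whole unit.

Annual demand D = 186 × 220 = 40,920.
Production build-up factor (1 − d/p) = 1 − 186/513 = 0.6374.
Q* = √(2DS / (H(1 − d/p))) = √(2 × 40,920 × 476 / (9.29 × 0.6374)).
= √(38,955,840 / 5.9217) ≈ 2564.857.

Q* ≈ 2,565 packs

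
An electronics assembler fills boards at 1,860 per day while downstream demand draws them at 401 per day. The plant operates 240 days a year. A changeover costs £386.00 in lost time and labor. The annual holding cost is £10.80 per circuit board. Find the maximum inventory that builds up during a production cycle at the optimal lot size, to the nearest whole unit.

I_max ≈ 2,323 boards

Annual demand D = 401 × 240 = 96,240.
Production build-up factor (1 − d/p) = 1 − 401/1,860 = 0.7844.
Q* = √(2DS / (H(1 − d/p))) = √(2 × 96,240 × 386 / (10.8 × 0.7844)).
= √(74,297,280 / 8.4716) ≈ 2961.443.
Maximum inventory = Q*(1 − d/p) = 2961.443 × 0.7844 ≈ 2322.982.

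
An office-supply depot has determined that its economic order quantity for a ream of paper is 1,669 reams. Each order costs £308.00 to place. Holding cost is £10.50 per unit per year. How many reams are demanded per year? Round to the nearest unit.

D ≈ 47,481 reams per year

The basic EOQ model gives Q* = √(2DS/H); rearrange for the unknown.
From Q* = √(2DS/H): D = Q*²H / (2S) = 1,669² × 10.5 / (2 × 308) = 47481.153.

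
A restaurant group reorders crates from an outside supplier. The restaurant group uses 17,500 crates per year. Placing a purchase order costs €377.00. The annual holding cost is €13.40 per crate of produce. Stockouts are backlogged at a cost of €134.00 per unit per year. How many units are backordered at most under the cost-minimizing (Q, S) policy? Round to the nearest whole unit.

S* ≈ 95 crates

With planned backorders, Q* = √(2DS/H) · √((H+B)/B).
√(2DS/H) = √(2 × 17,500 × 377 / 13.4) = 992.321.
√((H+B)/B) = √((13.4+134)/134) = 1.0488.
Q* ≈ 1040.755.
S* = Q* · H/(H+B) = 1040.755 × 13.4/147.4 ≈ 94.614.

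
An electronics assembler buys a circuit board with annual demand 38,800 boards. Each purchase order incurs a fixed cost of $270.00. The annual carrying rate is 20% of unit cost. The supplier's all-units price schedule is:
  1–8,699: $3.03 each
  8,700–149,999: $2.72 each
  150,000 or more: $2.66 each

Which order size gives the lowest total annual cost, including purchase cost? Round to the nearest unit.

Q* ≈ 8,700 boards

Holding cost per unit per year at price C is H = 0.20·C.
Candidates are each tier's EOQ (if it falls in that tier) and each price-break quantity.
EOQ at $3.03 = 5880.0 (feasible in tier 1): TC = 38,800×$3.03 + (38,800/5880.0)×270 + (5880.0/2)×0.20×$3.03 = $121,127.27.
EOQ at $2.72 = 6206.0 < 8700, so use break Q=8700: TC = 38,800×$2.72 + (38,800/8700.0)×270 + (8700.0/2)×0.20×$2.72 = $109,106.54.
EOQ at $2.66 = 6275.6 < 150000, so use break Q=150000: TC = 38,800×$2.66 + (38,800/150000.0)×270 + (150000.0/2)×0.20×$2.66 = $143,177.84.
Lowest total cost is $109,106.54 at Q = 8700.0.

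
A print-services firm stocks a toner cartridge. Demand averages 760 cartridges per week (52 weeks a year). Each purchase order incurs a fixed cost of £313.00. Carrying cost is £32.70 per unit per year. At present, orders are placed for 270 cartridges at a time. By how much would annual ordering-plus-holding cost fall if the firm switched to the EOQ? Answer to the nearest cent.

Extra cost ≈ £21,785.81 per year

Annual demand D = 760 × 52 = 39,520.
EOQ = √(2DS/H) = √(2 × 39,520 × 313 / 32.7) ≈ 869.80.
Cost at Q* = (D/Q*)S + (Q*/2)H = √(2DSH) ≈ £28,442.61.
Cost at Q = 270: (39,520/270)×313 + (270/2)×32.7 = £45,813.93 + £4,414.50 = £50,228.43.
Excess = £50,228.43 − £28,442.61 = £21,785.81.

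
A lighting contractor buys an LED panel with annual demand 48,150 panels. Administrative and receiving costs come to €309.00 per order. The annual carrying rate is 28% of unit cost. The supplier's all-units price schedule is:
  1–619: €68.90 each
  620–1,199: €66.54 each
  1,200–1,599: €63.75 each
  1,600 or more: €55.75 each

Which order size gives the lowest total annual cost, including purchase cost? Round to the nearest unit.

Q* ≈ 1,600 panels

Holding cost per unit per year at price C is H = 0.28·C.
Candidates are each tier's EOQ (if it falls in that tier) and each price-break quantity.
Tier 1 (€68.90): EOQ = 1241.9 exceeds tier's upper bound 619, so this tier is dominated.
Tier 2 (€66.54): EOQ = 1263.8 exceeds tier's upper bound 1199, so this tier is dominated.
EOQ at €63.75 = 1291.1 (feasible in tier 3): TC = 48,150×€63.75 + (48,150/1291.1)×309 + (1291.1/2)×0.28×€63.75 = €3,092,609.35.
EOQ at €55.75 = 1380.7 < 1600, so use break Q=1600: TC = 48,150×€55.75 + (48,150/1600.0)×309 + (1600.0/2)×0.28×€55.75 = €2,706,149.47.
Lowest total cost is €2,706,149.47 at Q = 1600.0.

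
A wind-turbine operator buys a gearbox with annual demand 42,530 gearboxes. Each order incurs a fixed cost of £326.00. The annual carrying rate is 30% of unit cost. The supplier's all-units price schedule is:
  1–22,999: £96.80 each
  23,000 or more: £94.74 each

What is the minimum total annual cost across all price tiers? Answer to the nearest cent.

Holding cost per unit per year at price C is H = 0.30·C.
For each price level, check whether its EOQ is feasible; otherwise the best quantity at that price is the breakpoint.
EOQ at £96.80 = 977.2 (feasible in tier 1): TC = 42,530×£96.80 + (42,530/977.2)×326 + (977.2/2)×0.30×£96.80 = £4,145,281.22.
EOQ at £94.74 = 987.7 < 23000, so use break Q=23000: TC = 42,530×£94.74 + (42,530/23000.0)×326 + (23000.0/2)×0.30×£94.74 = £4,356,748.02.
Lowest total cost among the candidates is at Q = 977.2.

TC* ≈ £4,145,281.22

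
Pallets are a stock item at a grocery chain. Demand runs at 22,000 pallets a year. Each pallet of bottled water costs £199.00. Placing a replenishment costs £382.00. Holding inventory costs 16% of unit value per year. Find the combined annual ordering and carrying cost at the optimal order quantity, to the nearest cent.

TC* ≈ £23,133.67

Holding cost H = 0.16 × £199.00 = £31.8400 per unit per year.
EOQ = √(2DS/H) = √(2 × 22,000 × 382 / 31.84) ≈ 726.56.
At Q*, ordering cost (D/Q*)S equals holding cost (Q*/2)H, each = √(DSH/2).
Minimum total = √(2DSH) = √(2 × 22,000 × 382 × 31.84) ≈ 23133.671.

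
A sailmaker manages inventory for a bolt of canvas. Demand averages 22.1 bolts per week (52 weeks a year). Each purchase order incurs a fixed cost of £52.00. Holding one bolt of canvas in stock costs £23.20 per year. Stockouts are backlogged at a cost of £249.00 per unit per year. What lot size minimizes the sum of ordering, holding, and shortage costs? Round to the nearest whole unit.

Q* ≈ 75 bolts

Annual demand D = 22.1 × 52 = 1,149.2.
With planned backorders, Q* = √(2DS/H) · √((H+B)/B).
√(2DS/H) = √(2 × 1,149.2 × 52 / 23.2) = 71.775.
√((H+B)/B) = √((23.2+249)/249) = 1.0455.
Q* ≈ 75.044.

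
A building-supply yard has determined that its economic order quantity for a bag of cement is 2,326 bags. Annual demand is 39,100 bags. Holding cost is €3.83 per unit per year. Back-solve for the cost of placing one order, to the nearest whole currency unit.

S ≈ €265

The basic EOQ model gives Q* = √(2DS/H); rearrange for the unknown.
From Q* = √(2DS/H): S = Q*²H / (2D) = 2,326² × 3.83 / (2 × 39,100) = 264.9790.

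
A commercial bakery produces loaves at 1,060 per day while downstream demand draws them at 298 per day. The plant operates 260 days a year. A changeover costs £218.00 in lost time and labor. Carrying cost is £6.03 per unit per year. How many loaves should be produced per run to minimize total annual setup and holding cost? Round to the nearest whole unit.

Annual demand D = 298 × 260 = 77,480.
Production build-up factor (1 − d/p) = 1 − 298/1,060 = 0.7189.
Q* = √(2DS / (H(1 − d/p))) = √(2 × 77,480 × 218 / (6.03 × 0.7189)).
= √(33,781,280 / 4.3348) ≈ 2791.611.

Q* ≈ 2,792 loaves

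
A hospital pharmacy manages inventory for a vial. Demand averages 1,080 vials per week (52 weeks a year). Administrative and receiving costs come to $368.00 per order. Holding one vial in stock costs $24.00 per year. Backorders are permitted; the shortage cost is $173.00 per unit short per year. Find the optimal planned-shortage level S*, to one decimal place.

S* ≈ 170.6 vials

Annual demand D = 1,080 × 52 = 56,160.
With planned backorders, Q* = √(2DS/H) · √((H+B)/B).
√(2DS/H) = √(2 × 56,160 × 368 / 24) = 1312.341.
√((H+B)/B) = √((24+173)/173) = 1.0671.
Q* ≈ 1400.415.
S* = Q* · H/(H+B) = 1400.415 × 24/197 ≈ 170.609.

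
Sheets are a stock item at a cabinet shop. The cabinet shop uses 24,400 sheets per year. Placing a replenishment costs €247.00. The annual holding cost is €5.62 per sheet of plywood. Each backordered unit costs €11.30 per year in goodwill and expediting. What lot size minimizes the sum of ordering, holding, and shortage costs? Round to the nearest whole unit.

With planned backorders, Q* = √(2DS/H) · √((H+B)/B).
√(2DS/H) = √(2 × 24,400 × 247 / 5.62) = 1464.503.
√((H+B)/B) = √((5.62+11.3)/11.3) = 1.2237.
Q* ≈ 1792.054.

Q* ≈ 1,792 sheets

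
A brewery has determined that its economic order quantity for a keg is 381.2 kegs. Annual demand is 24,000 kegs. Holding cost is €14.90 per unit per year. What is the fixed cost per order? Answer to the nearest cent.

The basic EOQ model gives Q* = √(2DS/H); rearrange for the unknown.
From Q* = √(2DS/H): S = Q*²H / (2D) = 381.2² × 14.9 / (2 × 24,000) = 45.1077.

S ≈ €45.11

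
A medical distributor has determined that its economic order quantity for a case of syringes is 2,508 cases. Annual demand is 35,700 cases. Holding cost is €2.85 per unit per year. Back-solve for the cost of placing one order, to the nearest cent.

S ≈ €251.07

Invert the EOQ relation Q*² = 2DS/H.
From Q* = √(2DS/H): S = Q*²H / (2D) = 2,508² × 2.85 / (2 × 35,700) = 251.0740.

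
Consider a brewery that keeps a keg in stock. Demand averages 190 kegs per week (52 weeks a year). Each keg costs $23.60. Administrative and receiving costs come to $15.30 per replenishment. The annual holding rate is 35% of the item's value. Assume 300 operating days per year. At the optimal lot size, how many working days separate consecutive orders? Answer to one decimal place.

T ≈ 5.8 days

Annual demand D = 190 × 52 = 9,880.
Holding cost H = 0.35 × $23.60 = $8.2600 per unit per year.
The optimal lot size = √(2DS/H) = √(2 × 9,880 × 15.3 / 8.26) ≈ 191.32.
Cycle time = Q*/D × 300 = 191.32 / 9,880 × 300 ≈ 5.809 days.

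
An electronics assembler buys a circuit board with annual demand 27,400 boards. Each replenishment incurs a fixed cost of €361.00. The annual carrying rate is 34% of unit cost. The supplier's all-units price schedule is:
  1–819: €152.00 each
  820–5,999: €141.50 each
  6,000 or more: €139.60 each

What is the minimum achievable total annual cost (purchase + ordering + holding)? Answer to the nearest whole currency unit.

Holding cost per unit per year at price C is H = 0.34·C.
Evaluate total cost at each tier's feasible EOQ or, if the EOQ is below the tier, at the tier's minimum quantity.
EOQ at €152.00 = 618.7 (feasible in tier 1): TC = 27,400×€152.00 + (27,400/618.7)×361 + (618.7/2)×0.34×€152.00 = €4,196,774.60.
EOQ at €141.50 = 641.2 < 820, so use break Q=820: TC = 27,400×€141.50 + (27,400/820.0)×361 + (820.0/2)×0.34×€141.50 = €3,908,887.78.
EOQ at €139.60 = 645.6 < 6000, so use break Q=6000: TC = 27,400×€139.60 + (27,400/6000.0)×361 + (6000.0/2)×0.34×€139.60 = €3,969,080.57.
Lowest total cost among the candidates is at Q = 820.0.

TC* ≈ €3,908,888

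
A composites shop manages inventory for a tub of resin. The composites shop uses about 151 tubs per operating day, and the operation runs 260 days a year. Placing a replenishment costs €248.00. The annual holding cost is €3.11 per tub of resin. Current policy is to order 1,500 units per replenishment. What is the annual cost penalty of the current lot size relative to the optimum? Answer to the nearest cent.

Annual demand D = 151 × 260 = 39,260.
EOQ = √(2DS/H) = √(2 × 39,260 × 248 / 3.11) ≈ 2502.28.
Cost at Q* = (D/Q*)S + (Q*/2)H = √(2DSH) ≈ €7,782.09.
Cost at Q = 1,500: (39,260/1,500)×248 + (1,500/2)×3.11 = €6,490.99 + €2,332.50 = €8,823.49.
Excess = €8,823.49 − €7,782.09 = €1,041.40.

Extra cost ≈ €1,041.40 per year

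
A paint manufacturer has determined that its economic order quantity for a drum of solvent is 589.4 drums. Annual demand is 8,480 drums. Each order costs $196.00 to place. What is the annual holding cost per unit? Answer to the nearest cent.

H ≈ $9.57

Squaring Q* = √(2DS/H) gives Q*² = 2DS/H.
From Q* = √(2DS/H): H = 2DS / Q*² = 2 × 8,480 × 196 / 589.4² = 9.5689.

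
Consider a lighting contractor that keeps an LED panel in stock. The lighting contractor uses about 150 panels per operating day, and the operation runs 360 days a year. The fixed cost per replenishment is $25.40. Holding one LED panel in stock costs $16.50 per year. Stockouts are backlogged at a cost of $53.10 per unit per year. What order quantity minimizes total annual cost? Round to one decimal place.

Annual demand D = 150 × 360 = 54,000.
With planned backorders, Q* = √(2DS/H) · √((H+B)/B).
√(2DS/H) = √(2 × 54,000 × 25.4 / 16.5) = 407.743.
√((H+B)/B) = √((16.5+53.1)/53.1) = 1.1449.
Q* ≈ 466.814.

Q* ≈ 466.8 panels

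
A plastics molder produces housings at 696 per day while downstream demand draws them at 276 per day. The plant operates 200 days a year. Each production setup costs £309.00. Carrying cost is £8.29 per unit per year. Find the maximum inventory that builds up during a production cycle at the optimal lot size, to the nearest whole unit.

Annual demand D = 276 × 200 = 55,200.
Production build-up factor (1 − d/p) = 1 − 276/696 = 0.6034.
Q* = √(2DS / (H(1 − d/p))) = √(2 × 55,200 × 309 / (8.29 × 0.6034)).
= √(34,113,600 / 5.0026) ≈ 2611.358.
Maximum inventory = Q*(1 − d/p) = 2611.358 × 0.6034 ≈ 1575.820.

I_max ≈ 1,576 housings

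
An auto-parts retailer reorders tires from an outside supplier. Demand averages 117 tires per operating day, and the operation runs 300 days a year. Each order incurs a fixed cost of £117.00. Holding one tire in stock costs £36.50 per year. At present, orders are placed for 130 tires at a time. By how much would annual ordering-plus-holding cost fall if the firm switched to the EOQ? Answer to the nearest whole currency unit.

Extra cost ≈ £16,648 per year

Annual demand D = 117 × 300 = 35,100.
EOQ = √(2DS/H) = √(2 × 35,100 × 117 / 36.5) ≈ 474.37.
Cost at Q* = (D/Q*)S + (Q*/2)H = √(2DSH) ≈ £17,314.42.
Cost at Q = 130: (35,100/130)×117 + (130/2)×36.5 = £31,590.00 + £2,372.50 = £33,962.50.
Excess = £33,962.50 − £17,314.42 = £16,648.08.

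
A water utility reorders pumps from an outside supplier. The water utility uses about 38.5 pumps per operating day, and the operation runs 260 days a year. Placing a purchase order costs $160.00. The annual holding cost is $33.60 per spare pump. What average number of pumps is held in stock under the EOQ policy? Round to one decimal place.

Average inventory ≈ 154.4 pumps

Annual demand D = 38.5 × 260 = 10,010.
Q* = √(2DS/H) = √(2 × 10,010 × 160 / 33.6) ≈ 308.76.
Average inventory = Q*/2 ≈ 308.76 / 2 = 154.380.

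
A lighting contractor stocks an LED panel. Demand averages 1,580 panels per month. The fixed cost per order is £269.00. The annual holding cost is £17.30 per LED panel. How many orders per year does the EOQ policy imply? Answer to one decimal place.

N ≈ 24.7 orders per year

Annual demand D = 1,580 × 12 = 18,960.
The optimal lot size = √(2DS/H) = √(2 × 18,960 × 269 / 17.3) ≈ 767.87.
Orders per year = D / Q* = 18,960 / 767.87 ≈ 24.692.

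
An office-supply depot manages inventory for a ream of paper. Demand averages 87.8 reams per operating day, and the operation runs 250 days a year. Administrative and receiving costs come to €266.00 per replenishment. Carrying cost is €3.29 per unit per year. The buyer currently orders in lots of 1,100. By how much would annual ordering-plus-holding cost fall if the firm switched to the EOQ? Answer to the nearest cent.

Extra cost ≈ €919.13 per year

Annual demand D = 87.8 × 250 = 21,950.
EOQ = √(2DS/H) = √(2 × 21,950 × 266 / 3.29) ≈ 1883.97.
Cost at Q* = (D/Q*)S + (Q*/2)H = √(2DSH) ≈ €6,198.28.
Cost at Q = 1,100: (21,950/1,100)×266 + (1,100/2)×3.29 = €5,307.91 + €1,809.50 = €7,117.41.
Excess = €7,117.41 − €6,198.28 = €919.13.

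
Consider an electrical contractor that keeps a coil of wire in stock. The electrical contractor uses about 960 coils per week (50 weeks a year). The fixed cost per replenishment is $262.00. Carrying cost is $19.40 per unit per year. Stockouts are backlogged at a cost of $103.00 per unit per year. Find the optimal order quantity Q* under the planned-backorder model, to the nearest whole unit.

Q* ≈ 1,241 coils

Annual demand D = 960 × 50 = 48,000.
With planned backorders, Q* = √(2DS/H) · √((H+B)/B).
√(2DS/H) = √(2 × 48,000 × 262 / 19.4) = 1138.637.
√((H+B)/B) = √((19.4+103)/103) = 1.0901.
Q* ≈ 1241.245.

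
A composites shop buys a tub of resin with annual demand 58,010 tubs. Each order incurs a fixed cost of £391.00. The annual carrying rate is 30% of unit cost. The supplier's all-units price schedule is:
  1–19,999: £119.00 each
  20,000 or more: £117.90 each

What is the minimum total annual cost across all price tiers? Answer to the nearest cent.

TC* ≈ £6,943,432.87

Holding cost per unit per year at price C is H = 0.30·C.
For each price level, check whether its EOQ is feasible; otherwise the best quantity at that price is the breakpoint.
EOQ at £119.00 = 1127.3 (feasible in tier 1): TC = 58,010×£119.00 + (58,010/1127.3)×391 + (1127.3/2)×0.30×£119.00 = £6,943,432.87.
EOQ at £117.90 = 1132.5 < 20000, so use break Q=20000: TC = 58,010×£117.90 + (58,010/20000.0)×391 + (20000.0/2)×0.30×£117.90 = £7,194,213.10.
Lowest total cost among the candidates is at Q = 1127.3.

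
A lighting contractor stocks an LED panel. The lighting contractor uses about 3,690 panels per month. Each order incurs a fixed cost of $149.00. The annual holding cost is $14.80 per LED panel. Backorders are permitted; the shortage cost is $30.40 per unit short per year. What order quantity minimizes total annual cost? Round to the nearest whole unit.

Q* ≈ 1,151 panels

Annual demand D = 3,690 × 12 = 44,280.
With planned backorders, Q* = √(2DS/H) · √((H+B)/B).
√(2DS/H) = √(2 × 44,280 × 149 / 14.8) = 944.237.
√((H+B)/B) = √((14.8+30.4)/30.4) = 1.2194.
Q* ≈ 1151.366.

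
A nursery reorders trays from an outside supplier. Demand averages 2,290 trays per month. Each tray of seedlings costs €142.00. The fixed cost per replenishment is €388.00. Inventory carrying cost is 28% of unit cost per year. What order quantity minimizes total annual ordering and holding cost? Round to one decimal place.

Q* ≈ 732.3 trays

Annual demand D = 2,290 × 12 = 27,480.
Holding cost H = 0.28 × €142.00 = €39.7600 per unit per year.
EOQ = √(2DS / H) = √(2 × 27,480 × 388 / 39.76).
= √(21,324,480 / 39.76) = √536,329.9799 ≈ 732.346.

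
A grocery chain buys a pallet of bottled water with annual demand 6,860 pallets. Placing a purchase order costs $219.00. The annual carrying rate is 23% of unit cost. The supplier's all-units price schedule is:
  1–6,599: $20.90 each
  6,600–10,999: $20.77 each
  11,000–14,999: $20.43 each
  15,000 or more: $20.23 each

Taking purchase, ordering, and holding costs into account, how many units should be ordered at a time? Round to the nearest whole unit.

Holding cost per unit per year at price C is H = 0.23·C.
Evaluate total cost at each tier's feasible EOQ or, if the EOQ is below the tier, at the tier's minimum quantity.
EOQ at $20.90 = 790.6 (feasible in tier 1): TC = 6,860×$20.90 + (6,860/790.6)×219 + (790.6/2)×0.23×$20.90 = $147,174.46.
EOQ at $20.77 = 793.1 < 6600, so use break Q=6600: TC = 6,860×$20.77 + (6,860/6600.0)×219 + (6600.0/2)×0.23×$20.77 = $158,474.26.
EOQ at $20.43 = 799.7 < 11000, so use break Q=11000: TC = 6,860×$20.43 + (6,860/11000.0)×219 + (11000.0/2)×0.23×$20.43 = $166,130.33.
EOQ at $20.23 = 803.6 < 15000, so use break Q=15000: TC = 6,860×$20.23 + (6,860/15000.0)×219 + (15000.0/2)×0.23×$20.23 = $173,774.71.
Lowest total cost is $147,174.46 at Q = 790.6.

Q* ≈ 791 pallets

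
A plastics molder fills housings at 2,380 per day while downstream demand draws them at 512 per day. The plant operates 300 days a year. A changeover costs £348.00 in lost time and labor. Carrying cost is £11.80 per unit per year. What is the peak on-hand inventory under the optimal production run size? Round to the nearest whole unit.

I_max ≈ 2,667 housings

Annual demand D = 512 × 300 = 153,600.
Production build-up factor (1 − d/p) = 1 − 512/2,380 = 0.7849.
Q* = √(2DS / (H(1 − d/p))) = √(2 × 153,600 × 348 / (11.8 × 0.7849)).
= √(106,905,600 / 9.2615) ≈ 3397.498.
Maximum inventory = Q*(1 − d/p) = 3397.498 × 0.7849 ≈ 2666.608.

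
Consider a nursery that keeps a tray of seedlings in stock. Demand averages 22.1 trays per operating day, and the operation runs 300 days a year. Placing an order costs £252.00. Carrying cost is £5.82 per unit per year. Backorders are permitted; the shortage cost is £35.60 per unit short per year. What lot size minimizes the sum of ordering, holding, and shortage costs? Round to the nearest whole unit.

Q* ≈ 817 trays

Annual demand D = 22.1 × 300 = 6,630.
With planned backorders, Q* = √(2DS/H) · √((H+B)/B).
√(2DS/H) = √(2 × 6,630 × 252 / 5.82) = 757.723.
√((H+B)/B) = √((5.82+35.6)/35.6) = 1.0786.
Q* ≈ 817.317.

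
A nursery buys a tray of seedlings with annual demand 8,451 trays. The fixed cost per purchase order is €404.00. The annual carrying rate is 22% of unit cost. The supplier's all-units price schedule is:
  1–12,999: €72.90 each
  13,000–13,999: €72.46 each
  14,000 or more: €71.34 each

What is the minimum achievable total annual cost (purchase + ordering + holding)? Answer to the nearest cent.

Holding cost per unit per year at price C is H = 0.22·C.
Candidates are each tier's EOQ (if it falls in that tier) and each price-break quantity.
EOQ at €72.90 = 652.5 (feasible in tier 1): TC = 8,451×€72.90 + (8,451/652.5)×404 + (652.5/2)×0.22×€72.90 = €626,542.79.
EOQ at €72.46 = 654.5 < 13000, so use break Q=13000: TC = 8,451×€72.46 + (8,451/13000.0)×404 + (13000.0/2)×0.22×€72.46 = €716,239.89.
EOQ at €71.34 = 659.6 < 14000, so use break Q=14000: TC = 8,451×€71.34 + (8,451/14000.0)×404 + (14000.0/2)×0.22×€71.34 = €713,001.81.
Lowest total cost among the candidates is at Q = 652.5.

TC* ≈ €626,542.79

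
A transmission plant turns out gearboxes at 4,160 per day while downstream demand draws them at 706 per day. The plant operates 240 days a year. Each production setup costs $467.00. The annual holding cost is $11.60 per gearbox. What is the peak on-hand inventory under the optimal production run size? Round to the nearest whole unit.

I_max ≈ 3,366 gearboxes

Annual demand D = 706 × 240 = 169,440.
Production build-up factor (1 − d/p) = 1 − 706/4,160 = 0.8303.
Q* = √(2DS / (H(1 − d/p))) = √(2 × 169,440 × 467 / (11.6 × 0.8303)).
= √(158,256,960 / 9.6313) ≈ 4053.572.
Maximum inventory = Q*(1 − d/p) = 4053.572 × 0.8303 ≈ 3365.634.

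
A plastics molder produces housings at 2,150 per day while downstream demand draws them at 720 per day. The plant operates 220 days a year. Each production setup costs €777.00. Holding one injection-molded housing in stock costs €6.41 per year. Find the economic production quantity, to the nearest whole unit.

Q* ≈ 7,598 housings

Annual demand D = 720 × 220 = 158,400.
Production build-up factor (1 − d/p) = 1 − 720/2,150 = 0.6651.
Q* = √(2DS / (H(1 − d/p))) = √(2 × 158,400 × 777 / (6.41 × 0.6651)).
= √(246,153,600 / 4.2634) ≈ 7598.455.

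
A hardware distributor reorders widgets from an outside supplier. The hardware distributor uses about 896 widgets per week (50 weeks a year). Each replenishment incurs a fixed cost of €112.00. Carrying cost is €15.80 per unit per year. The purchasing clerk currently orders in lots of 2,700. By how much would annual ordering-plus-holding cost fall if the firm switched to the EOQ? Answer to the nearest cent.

Annual demand D = 896 × 50 = 44,800.
EOQ = √(2DS/H) = √(2 × 44,800 × 112 / 15.8) ≈ 796.96.
Cost at Q* = (D/Q*)S + (Q*/2)H = √(2DSH) ≈ €12,591.91.
Cost at Q = 2,700: (44,800/2,700)×112 + (2,700/2)×15.8 = €1,858.37 + €21,330.00 = €23,188.37.
Excess = €23,188.37 − €12,591.91 = €10,596.46.

Extra cost ≈ €10,596.46 per year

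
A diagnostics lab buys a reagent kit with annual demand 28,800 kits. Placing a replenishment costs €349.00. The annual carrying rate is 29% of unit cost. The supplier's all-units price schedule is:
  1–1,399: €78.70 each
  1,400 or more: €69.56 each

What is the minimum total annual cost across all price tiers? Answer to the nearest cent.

TC* ≈ €2,024,628.11

Holding cost per unit per year at price C is H = 0.29·C.
Evaluate total cost at each tier's feasible EOQ or, if the EOQ is below the tier, at the tier's minimum quantity.
EOQ at €78.70 = 938.5 (feasible in tier 1): TC = 28,800×€78.70 + (28,800/938.5)×349 + (938.5/2)×0.29×€78.70 = €2,287,979.55.
EOQ at €69.56 = 998.3 < 1400, so use break Q=1400: TC = 28,800×€69.56 + (28,800/1400.0)×349 + (1400.0/2)×0.29×€69.56 = €2,024,628.11.
Lowest total cost among the candidates is at Q = 1400.0.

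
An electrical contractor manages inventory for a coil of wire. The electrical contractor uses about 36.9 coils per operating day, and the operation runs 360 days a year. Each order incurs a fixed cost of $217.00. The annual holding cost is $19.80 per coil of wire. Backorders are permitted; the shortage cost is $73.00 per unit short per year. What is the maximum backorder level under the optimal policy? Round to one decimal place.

S* ≈ 129.8 coils

Annual demand D = 36.9 × 360 = 13,284.
With planned backorders, Q* = √(2DS/H) · √((H+B)/B).
√(2DS/H) = √(2 × 13,284 × 217 / 19.8) = 539.606.
√((H+B)/B) = √((19.8+73)/73) = 1.1275.
Q* ≈ 608.400.
S* = Q* · H/(H+B) = 608.400 × 19.8/92.8 ≈ 129.809.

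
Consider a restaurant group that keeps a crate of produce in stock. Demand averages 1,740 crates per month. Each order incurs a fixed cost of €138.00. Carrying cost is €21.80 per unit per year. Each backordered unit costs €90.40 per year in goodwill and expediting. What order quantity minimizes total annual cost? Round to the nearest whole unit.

Q* ≈ 573 crates

Annual demand D = 1,740 × 12 = 20,880.
With planned backorders, Q* = √(2DS/H) · √((H+B)/B).
√(2DS/H) = √(2 × 20,880 × 138 / 21.8) = 514.152.
√((H+B)/B) = √((21.8+90.4)/90.4) = 1.1141.
Q* ≈ 572.801.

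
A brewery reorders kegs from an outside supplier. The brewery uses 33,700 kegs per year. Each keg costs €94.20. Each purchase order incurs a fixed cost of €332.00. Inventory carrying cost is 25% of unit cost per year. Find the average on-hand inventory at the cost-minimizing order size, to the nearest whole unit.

Average inventory ≈ 487 kegs

Holding cost H = 0.25 × €94.20 = €23.5500 per unit per year.
EOQ = √(2DS/H) = √(2 × 33,700 × 332 / 23.55) ≈ 974.77.
Average inventory = Q*/2 ≈ 974.77 / 2 = 487.387.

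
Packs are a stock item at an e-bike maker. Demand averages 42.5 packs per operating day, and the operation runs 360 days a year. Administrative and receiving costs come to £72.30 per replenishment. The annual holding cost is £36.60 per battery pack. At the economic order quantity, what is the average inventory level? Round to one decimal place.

Average inventory ≈ 122.9 packs

Annual demand D = 42.5 × 360 = 15,300.
The optimal lot size = √(2DS/H) = √(2 × 15,300 × 72.3 / 36.6) ≈ 245.86.
Average inventory = Q*/2 ≈ 245.86 / 2 = 122.930.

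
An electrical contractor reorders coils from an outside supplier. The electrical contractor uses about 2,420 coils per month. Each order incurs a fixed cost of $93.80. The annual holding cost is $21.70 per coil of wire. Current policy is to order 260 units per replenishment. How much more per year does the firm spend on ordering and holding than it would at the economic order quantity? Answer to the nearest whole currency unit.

Extra cost ≈ $2,425 per year

Annual demand D = 2,420 × 12 = 29,040.
EOQ = √(2DS/H) = √(2 × 29,040 × 93.8 / 21.7) ≈ 501.05.
Cost at Q* = (D/Q*)S + (Q*/2)H = √(2DSH) ≈ $10,872.88.
Cost at Q = 260: (29,040/260)×93.8 + (260/2)×21.7 = $10,476.74 + $2,821.00 = $13,297.74.
Excess = $13,297.74 − $10,872.88 = $2,424.86.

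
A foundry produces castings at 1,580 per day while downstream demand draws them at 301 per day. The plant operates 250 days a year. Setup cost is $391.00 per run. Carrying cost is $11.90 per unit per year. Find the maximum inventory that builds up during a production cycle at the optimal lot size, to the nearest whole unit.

Annual demand D = 301 × 250 = 75,250.
Production build-up factor (1 − d/p) = 1 − 301/1,580 = 0.8095.
Q* = √(2DS / (H(1 − d/p))) = √(2 × 75,250 × 391 / (11.9 × 0.8095)).
= √(58,845,500 / 9.633) ≈ 2471.590.
Maximum inventory = Q*(1 − d/p) = 2471.590 × 0.8095 ≈ 2000.736.

I_max ≈ 2,001 castings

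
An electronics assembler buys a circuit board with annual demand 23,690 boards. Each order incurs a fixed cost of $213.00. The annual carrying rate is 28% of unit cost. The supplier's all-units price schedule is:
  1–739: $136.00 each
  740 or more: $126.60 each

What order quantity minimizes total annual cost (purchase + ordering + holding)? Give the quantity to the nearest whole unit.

Q* ≈ 740 boards

Holding cost per unit per year at price C is H = 0.28·C.
Candidates are each tier's EOQ (if it falls in that tier) and each price-break quantity.
EOQ at $136.00 = 514.8 (feasible in tier 1): TC = 23,690×$136.00 + (23,690/514.8)×213 + (514.8/2)×0.28×$136.00 = $3,241,443.60.
EOQ at $126.60 = 533.6 < 740, so use break Q=740: TC = 23,690×$126.60 + (23,690/740.0)×213 + (740.0/2)×0.28×$126.60 = $3,019,088.64.
Lowest total cost is $3,019,088.64 at Q = 740.0.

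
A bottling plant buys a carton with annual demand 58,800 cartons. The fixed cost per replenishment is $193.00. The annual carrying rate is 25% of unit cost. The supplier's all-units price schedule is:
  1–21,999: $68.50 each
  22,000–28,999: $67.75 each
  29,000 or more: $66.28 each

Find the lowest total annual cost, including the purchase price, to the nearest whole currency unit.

TC* ≈ $4,047,515

Holding cost per unit per year at price C is H = 0.25·C.
Candidates are each tier's EOQ (if it falls in that tier) and each price-break quantity.
EOQ at $68.50 = 1151.2 (feasible in tier 1): TC = 58,800×$68.50 + (58,800/1151.2)×193 + (1151.2/2)×0.25×$68.50 = $4,047,515.04.
EOQ at $67.75 = 1157.6 < 22000, so use break Q=22000: TC = 58,800×$67.75 + (58,800/22000.0)×193 + (22000.0/2)×0.25×$67.75 = $4,170,528.34.
EOQ at $66.28 = 1170.4 < 29000, so use break Q=29000: TC = 58,800×$66.28 + (58,800/29000.0)×193 + (29000.0/2)×0.25×$66.28 = $4,137,920.32.
Lowest total cost among the candidates is at Q = 1151.2.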